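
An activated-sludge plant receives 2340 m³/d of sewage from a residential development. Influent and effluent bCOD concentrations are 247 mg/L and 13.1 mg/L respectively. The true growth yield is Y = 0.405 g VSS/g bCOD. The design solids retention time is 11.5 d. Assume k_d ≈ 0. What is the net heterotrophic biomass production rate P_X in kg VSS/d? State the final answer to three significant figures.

P_X ≈ 222 kg VSS/d

With endogenous decay neglected, the observed yield equals the true yield: Y_obs = Y = 0.405 g VSS/g bCOD.
Mass of bCOD removed per day: Q(S₀ − S) = 2340 × 233.9 g/m³ = 547.3 kg/d.
Net biomass production P_X = Y_obs × Q·(S₀ − S) = 0.4050 × 547.3 = 221.7 kg VSS/d.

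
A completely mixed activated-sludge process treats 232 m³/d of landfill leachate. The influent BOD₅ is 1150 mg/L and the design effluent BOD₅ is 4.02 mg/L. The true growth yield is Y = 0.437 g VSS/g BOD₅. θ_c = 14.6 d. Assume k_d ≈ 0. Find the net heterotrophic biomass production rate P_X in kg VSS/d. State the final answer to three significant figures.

No decay correction is needed, so Y_obs = Y = 0.437.
Mass of BOD₅ removed per day: Q(S₀ − S) = 232 × 1146 g/m³ = 265.9 kg/d.
Biomass produced: P_X = Y_obs·Q·ΔS = 0.4370 × 265.9 ≈ 116.2 kg VSS/d.

P_X ≈ 116 kg VSS/d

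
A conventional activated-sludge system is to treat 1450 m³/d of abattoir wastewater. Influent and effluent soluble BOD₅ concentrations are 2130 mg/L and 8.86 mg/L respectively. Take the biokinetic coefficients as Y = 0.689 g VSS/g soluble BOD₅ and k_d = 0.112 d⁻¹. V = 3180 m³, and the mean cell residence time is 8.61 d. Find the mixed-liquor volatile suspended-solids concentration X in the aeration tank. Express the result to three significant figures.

X ≈ 2920 mg/L

From V·X·(1 + k_d·θ_c) = Y·Q·(S₀ − S)·θ_c: X = 0.689 × 1450 × (2130 − 8.86) × 8.61 / [3180 × (1 + 0.112 × 8.61)] = 2921 mg/L.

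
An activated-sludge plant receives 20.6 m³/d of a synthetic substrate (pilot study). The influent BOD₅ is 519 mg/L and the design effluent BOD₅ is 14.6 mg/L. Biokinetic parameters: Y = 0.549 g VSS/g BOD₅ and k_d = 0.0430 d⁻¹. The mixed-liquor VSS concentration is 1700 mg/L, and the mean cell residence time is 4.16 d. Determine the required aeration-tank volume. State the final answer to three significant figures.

Steady-state biomass mass balance: V·X·(1 + k_d·θ_c) = Y·Q·(S₀ − S)·θ_c, so V = 0.549 × 20.6 × (519 − 14.6) × 4.16 / [1700 × (1 + 0.0430 × 4.16)] = 2.37×10^4 / 2004 = 11.84 m³.

V ≈ 11.8 m³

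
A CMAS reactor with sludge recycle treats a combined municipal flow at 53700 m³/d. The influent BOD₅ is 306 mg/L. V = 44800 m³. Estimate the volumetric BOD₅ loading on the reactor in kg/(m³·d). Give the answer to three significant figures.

L_v = Q S₀ / V = 53700 × 306 × 10⁻³ / 44800 = 0.3668 kg/(m³·d).

L_v ≈ 0.367 kg BOD₅/(m³·d)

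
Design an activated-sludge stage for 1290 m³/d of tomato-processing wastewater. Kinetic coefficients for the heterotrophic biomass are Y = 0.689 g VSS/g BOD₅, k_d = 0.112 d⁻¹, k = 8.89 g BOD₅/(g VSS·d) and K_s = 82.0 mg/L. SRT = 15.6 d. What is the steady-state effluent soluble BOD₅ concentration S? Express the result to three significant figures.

Effluent substrate depends only on kinetics and SRT: S = K_s(1 + k_d θ_c) / [θ_c(Yk − k_d) − 1] = 82.0 × (1 + 0.112 × 15.6) / [15.6 × (0.689 × 8.89 − 0.112) − 1] = 225.3 / 92.81 = 2.427 mg/L.

S ≈ 2.43 mg/L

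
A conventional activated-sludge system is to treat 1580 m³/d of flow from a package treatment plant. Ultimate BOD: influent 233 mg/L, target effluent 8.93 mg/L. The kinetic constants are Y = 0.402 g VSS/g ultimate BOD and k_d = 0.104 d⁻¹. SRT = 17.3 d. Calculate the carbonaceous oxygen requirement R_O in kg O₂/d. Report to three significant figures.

The observed yield is Y_obs = Y/(1 + k_d·θ_c) = 0.402 / (1 + 0.104 × 17.3) = 0.402 / 2.799 = 0.1436 g VSS per g ultimate BOD removed.
ΔS = 233 − 8.93 = 224.1 mg/L, so the substrate removal rate is 1580 × 224.1/1000 = 354.0 kg ultimate BOD/d.
Net sludge production P_X = 0.1436 × 354.0 = 50.84 kg VSS/d.
R_O = Q·ΔS − 1.42 P_X = 354.0 − 72.20 = 281.8 kg O₂/d.

R_O ≈ 282 kg O₂/d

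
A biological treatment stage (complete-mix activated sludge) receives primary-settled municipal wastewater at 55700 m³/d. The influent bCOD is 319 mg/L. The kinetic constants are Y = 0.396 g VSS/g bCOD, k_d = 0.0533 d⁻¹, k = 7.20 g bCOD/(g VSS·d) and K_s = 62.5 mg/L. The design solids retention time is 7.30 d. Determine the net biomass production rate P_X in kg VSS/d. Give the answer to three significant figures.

From the Monod/SRT balance for a CMAS, S = K_s·(1+k_d θ_c)/[θ_c·(Y k − k_d) − 1] = 62.5 × (1 + 0.0533 × 7.30) / [7.30 × (0.396 × 7.20 − 0.0533) − 1] = 86.82 / 19.42 = 4.469 mg/L.
Y_obs = Y / (1 + k_d θ_c) = 0.396 / (1 + 0.0533 × 7.30) = 0.396 / 1.389 = 0.2851.
Mass of bCOD removed per day: Q(S₀ − S) = 55700 × 314.5 g/m³ = 17519 kg/d.
Net biomass production P_X = Y_obs × Q·(S₀ − S) = 0.2851 × 17519 = 4994 kg VSS/d.

P_X ≈ 4990 kg VSS/d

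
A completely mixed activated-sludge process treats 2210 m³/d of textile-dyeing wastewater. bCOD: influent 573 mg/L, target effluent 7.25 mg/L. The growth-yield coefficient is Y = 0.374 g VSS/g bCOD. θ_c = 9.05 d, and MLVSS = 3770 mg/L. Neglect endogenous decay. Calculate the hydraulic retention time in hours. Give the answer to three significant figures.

τ ≈ 12.2 h

Biomass mass balance (decay neglected): V·X = Y·Q·(S₀ − S)·θ_c, so V = 0.374 × 2210 × (573 − 7.25) × 9.05 / 3770 = 1123 m³.
τ = V/Q = 1123/2210 = 0.5079 d, or 12.19 h.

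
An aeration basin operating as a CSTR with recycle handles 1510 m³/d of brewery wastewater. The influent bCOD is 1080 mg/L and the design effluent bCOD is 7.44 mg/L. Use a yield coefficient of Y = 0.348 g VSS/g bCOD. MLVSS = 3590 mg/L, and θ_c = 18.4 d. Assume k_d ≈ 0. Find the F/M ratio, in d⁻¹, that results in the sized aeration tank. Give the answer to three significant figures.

V·X = Y·Q·ΔS·θ_c gives V = 0.348 × 1510 × (1080 − 7.44) × 18.4 / 3590 = 2889 m³.
Food-to-microorganism ratio F/M = Q S₀ / (V X) = 1510 × 1080 / (2889 × 3590) = 0.1573 d⁻¹.

F/M ≈ 0.157 d⁻¹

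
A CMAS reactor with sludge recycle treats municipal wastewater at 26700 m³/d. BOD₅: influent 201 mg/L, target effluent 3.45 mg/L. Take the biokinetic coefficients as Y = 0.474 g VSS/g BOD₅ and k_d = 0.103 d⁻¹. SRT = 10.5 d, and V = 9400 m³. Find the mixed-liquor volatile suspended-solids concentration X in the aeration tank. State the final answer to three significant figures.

Solving the biomass balance for X: X = Y Q (S₀−S) θ_c / [V (1+k_d θ_c)] = 0.474 × 26700 × (201 − 3.45) × 10.5 / [9400 × (1 + 0.103 × 10.5)] = 1342 mg/L.

X ≈ 1340 mg/L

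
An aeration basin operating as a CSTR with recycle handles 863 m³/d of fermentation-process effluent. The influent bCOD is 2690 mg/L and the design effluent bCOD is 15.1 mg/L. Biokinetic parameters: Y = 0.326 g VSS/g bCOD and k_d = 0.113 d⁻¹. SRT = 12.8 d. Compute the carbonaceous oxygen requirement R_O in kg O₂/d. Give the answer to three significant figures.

Y_obs = Y / (1 + k_d θ_c) = 0.326 / (1 + 0.113 × 12.8) = 0.326 / 2.446 = 0.1333.
Q·(S₀ − S) = 863 × (2690 − 15.1) × 10⁻³ = 2308 kg/d removed.
Net sludge production P_X = 0.1333 × 2308 = 307.6 kg VSS/d.
R_O = Q·ΔS − 1.42 P_X = 2308 − 436.8 = 1872 kg O₂/d.

R_O ≈ 1870 kg O₂/d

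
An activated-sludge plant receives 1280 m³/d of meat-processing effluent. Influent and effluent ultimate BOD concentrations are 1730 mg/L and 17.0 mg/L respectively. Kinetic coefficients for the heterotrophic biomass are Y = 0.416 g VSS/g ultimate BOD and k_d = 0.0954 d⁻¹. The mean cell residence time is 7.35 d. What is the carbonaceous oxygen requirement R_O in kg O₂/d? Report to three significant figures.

R_O ≈ 1430 kg O₂/d

The observed yield is Y_obs = Y/(1 + k_d·θ_c) = 0.416 / (1 + 0.0954 × 7.35) = 0.416 / 1.701 = 0.2445 g VSS per g ultimate BOD removed.
Substrate removed = Q·(S₀ − S) = 1280 m³/d × (1730 − 17.0) g/m³ = 2.19×10^6 g/d = 2193 kg/d.
Net sludge production P_X = 0.2445 × 2193 = 536.2 kg VSS/d.
R_O = Q·(S₀ − S) − 1.42·P_X = 2193 − 1.42 × 536.2 = 1431 kg O₂/d.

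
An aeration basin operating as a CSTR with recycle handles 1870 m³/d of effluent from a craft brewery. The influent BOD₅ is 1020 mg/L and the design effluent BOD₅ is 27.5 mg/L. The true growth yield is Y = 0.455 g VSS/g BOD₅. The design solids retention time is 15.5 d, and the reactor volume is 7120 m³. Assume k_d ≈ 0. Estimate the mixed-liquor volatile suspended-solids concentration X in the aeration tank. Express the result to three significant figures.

X ≈ 1840 mg/L

X = Y·Q·ΔS·θ_c / V = 0.455 × 1870 × (1020 − 27.5) × 15.5 / 7120 = 1838 mg/L.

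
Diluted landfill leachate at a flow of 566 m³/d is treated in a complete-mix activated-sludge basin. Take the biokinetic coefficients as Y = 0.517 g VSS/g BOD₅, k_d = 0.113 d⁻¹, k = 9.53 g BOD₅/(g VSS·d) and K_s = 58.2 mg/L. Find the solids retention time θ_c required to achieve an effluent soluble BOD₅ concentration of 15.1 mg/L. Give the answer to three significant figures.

θ_c ≈ 1.11 d

At the target effluent, Y k S/(K_s+S) = 0.517×9.53×15.1/73.30 = 1.015 d⁻¹.
Then 1/θ_c = μ − k_d = 1.015 − 0.113 = 0.9020 d⁻¹, giving θ_c = 1.109 d.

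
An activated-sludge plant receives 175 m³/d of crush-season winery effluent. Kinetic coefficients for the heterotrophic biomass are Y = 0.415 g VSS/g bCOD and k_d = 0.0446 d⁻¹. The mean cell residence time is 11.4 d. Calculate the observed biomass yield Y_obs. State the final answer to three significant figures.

Y_obs ≈ 0.275 g VSS/g bCOD

Observed yield with endogenous decay: Y_obs = Y / (1 + k_d·θ_c) = 0.415 / (1 + 0.0446 × 11.4) = 0.415 / 1.508 = 0.2751 g VSS/g bCOD.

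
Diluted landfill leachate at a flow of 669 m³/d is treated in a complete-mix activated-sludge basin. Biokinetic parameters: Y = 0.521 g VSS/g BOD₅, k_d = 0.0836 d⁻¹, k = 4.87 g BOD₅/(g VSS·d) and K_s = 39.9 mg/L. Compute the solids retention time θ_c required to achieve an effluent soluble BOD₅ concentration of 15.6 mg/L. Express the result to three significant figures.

Specific growth rate at S = 15.6 mg/L: μ = YkS/(K_s+S) = 0.521·4.87·15.6/(39.9+15.6) = 0.7132 d⁻¹.
Then 1/θ_c = μ − k_d = 0.7132 − 0.0836 = 0.6296 d⁻¹, giving θ_c = 1.588 d.

θ_c ≈ 1.59 d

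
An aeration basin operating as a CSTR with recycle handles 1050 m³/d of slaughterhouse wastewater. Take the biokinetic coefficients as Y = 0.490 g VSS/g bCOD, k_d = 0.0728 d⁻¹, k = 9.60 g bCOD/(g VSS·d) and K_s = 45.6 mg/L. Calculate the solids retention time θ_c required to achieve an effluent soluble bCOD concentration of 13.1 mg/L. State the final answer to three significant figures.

θ_c ≈ 1.02 d

At the target effluent, Y k S/(K_s+S) = 0.490×9.60×13.1/58.70 = 1.050 d⁻¹.
1/θ_c = 1.050 − 0.0728 = 0.9770 d⁻¹, so θ_c = 1.024 d.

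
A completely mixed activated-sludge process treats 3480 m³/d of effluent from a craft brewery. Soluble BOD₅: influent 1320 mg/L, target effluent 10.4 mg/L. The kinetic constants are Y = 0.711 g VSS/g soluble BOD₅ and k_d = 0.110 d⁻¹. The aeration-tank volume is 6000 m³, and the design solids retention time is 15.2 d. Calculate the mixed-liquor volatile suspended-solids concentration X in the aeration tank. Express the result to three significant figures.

X ≈ 3070 mg/L

Solving the biomass balance for X: X = Y Q (S₀−S) θ_c / [V (1+k_d θ_c)] = 0.711 × 3480 × (1320 − 10.4) × 15.2 / [6000 × (1 + 0.110 × 15.2)] = 3072 mg/L.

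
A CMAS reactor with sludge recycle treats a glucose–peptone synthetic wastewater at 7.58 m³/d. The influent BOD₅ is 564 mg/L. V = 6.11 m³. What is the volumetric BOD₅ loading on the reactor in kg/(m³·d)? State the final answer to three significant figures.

L_v ≈ 0.700 kg BOD₅/(m³·d)

Volumetric loading L_v = Q·S₀ / V = 7.58 × 564 g/m³ / 6.110 m³ = 699.7 g/(m³·d) = 0.6997 kg BOD₅/(m³·d).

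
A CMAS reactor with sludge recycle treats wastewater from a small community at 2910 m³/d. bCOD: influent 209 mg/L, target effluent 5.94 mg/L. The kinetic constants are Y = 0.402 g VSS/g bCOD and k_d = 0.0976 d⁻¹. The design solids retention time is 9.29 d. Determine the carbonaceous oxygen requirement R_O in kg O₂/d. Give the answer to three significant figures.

Observed yield with endogenous decay: Y_obs = Y / (1 + k_d·θ_c) = 0.402 / (1 + 0.0976 × 9.29) = 0.402 / 1.907 = 0.2108 g VSS/g bCOD.
Q·(S₀ − S) = 2910 × (209 − 5.94) × 10⁻³ = 590.9 kg/d removed.
Net sludge production P_X = 0.2108 × 590.9 = 124.6 kg VSS/d.
R_O = Q·ΔS − 1.42 P_X = 590.9 − 176.9 = 414.0 kg O₂/d.

R_O ≈ 414 kg O₂/d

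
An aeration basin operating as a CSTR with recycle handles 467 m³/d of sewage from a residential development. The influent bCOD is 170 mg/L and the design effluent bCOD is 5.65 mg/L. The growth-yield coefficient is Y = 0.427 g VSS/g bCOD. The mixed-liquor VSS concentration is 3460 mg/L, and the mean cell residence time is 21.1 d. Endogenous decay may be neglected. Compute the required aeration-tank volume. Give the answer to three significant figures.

V ≈ 200 m³

V·X = Y·Q·ΔS·θ_c gives V = 0.427 × 467 × (170 − 5.65) × 21.1 / 3460 = 199.9 m³.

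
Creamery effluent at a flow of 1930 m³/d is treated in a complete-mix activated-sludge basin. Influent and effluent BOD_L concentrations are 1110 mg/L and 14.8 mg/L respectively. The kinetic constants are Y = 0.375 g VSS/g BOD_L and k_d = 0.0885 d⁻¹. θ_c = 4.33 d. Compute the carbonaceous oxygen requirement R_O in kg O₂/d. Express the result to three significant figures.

R_O ≈ 1300 kg O₂/d

Correct the yield for decay: Y_obs = Y/(1 + k_d θ_c) = 0.375 / (1 + 0.0885 × 4.33) = 0.375 / 1.383 = 0.2711.
Mass of BOD_L removed per day: Q(S₀ − S) = 1930 × 1095 g/m³ = 2114 kg/d.
Biomass synthesised: P_X = Y_obs × 2114 = 573.1 kg VSS/d.
R_O = Q·(S₀ − S) − 1.42·P_X = 2114 − 1.42 × 573.1 = 1300 kg O₂/d.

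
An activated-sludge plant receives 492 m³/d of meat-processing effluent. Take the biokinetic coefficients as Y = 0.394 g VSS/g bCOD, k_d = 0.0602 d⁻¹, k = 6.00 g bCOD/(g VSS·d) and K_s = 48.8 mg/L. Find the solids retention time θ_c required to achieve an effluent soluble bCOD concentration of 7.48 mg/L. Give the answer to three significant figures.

From 1/θ_c = Y·k·S/(K_s + S) − k_d: Y·k·S/(K_s+S) = 0.394 × 6.00 × 7.48 / (48.8 + 7.48) = 0.3142 d⁻¹.
Then 1/θ_c = μ − k_d = 0.3142 − 0.0602 = 0.2540 d⁻¹, giving θ_c = 3.937 d.

θ_c ≈ 3.94 d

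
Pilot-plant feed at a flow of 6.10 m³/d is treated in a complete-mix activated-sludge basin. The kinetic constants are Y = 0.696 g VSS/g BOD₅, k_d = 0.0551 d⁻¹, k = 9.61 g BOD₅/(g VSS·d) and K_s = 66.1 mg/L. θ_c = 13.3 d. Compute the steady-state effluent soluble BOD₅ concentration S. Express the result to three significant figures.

S ≈ 1.31 mg/L

For a completely mixed reactor with recycle the Lawrence–McCarty relation gives S = K_s·(1 + k_d·θ_c) / [θ_c·(Y·k − k_d) − 1] = 66.1 × (1 + 0.0551 × 13.3) / [13.3 × (0.696 × 9.61 − 0.0551) − 1] = 114.5 / 87.23 = 1.313 mg/L.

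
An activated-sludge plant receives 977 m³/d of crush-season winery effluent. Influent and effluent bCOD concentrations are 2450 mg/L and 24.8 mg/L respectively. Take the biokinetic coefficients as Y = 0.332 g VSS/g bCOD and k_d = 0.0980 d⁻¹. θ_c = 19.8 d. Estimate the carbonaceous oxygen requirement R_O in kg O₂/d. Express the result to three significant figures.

Y_obs = Y / (1 + k_d θ_c) = 0.332 / (1 + 0.0980 × 19.8) = 0.332 / 2.940 = 0.1129.
Mass of bCOD removed per day: Q(S₀ − S) = 977 × 2425 g/m³ = 2369 kg/d.
P_X = Y_obs·Q·(S₀ − S) = 0.1129 × 2369 = 267.5 kg VSS/d.
R_O = Q·(S₀ − S) − 1.42·P_X = 2369 − 1.42 × 267.5 = 1990 kg O₂/d.

R_O ≈ 1990 kg O₂/d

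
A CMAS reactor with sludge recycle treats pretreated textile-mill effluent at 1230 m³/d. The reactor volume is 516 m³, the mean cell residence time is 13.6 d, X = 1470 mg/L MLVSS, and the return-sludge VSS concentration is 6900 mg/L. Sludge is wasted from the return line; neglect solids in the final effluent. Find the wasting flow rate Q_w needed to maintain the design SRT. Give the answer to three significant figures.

Q_w = (V·X)/(θ_c X_r) = 516.0 × 1470 / (13.6 × 6900) = 8.083 m³/d.

Q_w ≈ 8.08 m³/d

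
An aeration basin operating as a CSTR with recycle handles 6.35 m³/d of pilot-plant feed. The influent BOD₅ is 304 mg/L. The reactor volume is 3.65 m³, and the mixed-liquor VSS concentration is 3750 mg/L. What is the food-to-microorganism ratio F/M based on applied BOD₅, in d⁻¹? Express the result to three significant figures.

F/M ≈ 0.141 d⁻¹

F/M = Q·S₀ / (V·X) = 6.35 × 304 / (3.650 × 3750) = 0.1410 g BOD₅·(g VSS·d)⁻¹.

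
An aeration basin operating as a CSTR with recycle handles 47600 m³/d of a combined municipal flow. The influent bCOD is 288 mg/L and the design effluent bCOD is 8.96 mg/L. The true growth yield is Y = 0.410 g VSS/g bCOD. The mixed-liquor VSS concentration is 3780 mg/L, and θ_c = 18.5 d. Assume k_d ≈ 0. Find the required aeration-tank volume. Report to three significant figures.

V ≈ 26700 m³

With k_d = 0 the design equation reduces to V = Y Q (S₀−S) θ_c / X = 0.410 × 47600 × (288 − 8.96) × 18.5 / 3780 = 26652 m³.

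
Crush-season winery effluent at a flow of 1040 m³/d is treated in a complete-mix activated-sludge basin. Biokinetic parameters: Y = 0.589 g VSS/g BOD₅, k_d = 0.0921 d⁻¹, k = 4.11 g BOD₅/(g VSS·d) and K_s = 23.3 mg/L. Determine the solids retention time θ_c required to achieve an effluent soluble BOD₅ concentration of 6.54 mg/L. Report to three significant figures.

Specific growth rate at S = 6.54 mg/L: μ = YkS/(K_s+S) = 0.589·4.11·6.54/(23.3+6.54) = 0.5306 d⁻¹.
1/θ_c = 0.5306 − 0.0921 = 0.4385 d⁻¹, so θ_c = 2.281 d.

θ_c ≈ 2.28 d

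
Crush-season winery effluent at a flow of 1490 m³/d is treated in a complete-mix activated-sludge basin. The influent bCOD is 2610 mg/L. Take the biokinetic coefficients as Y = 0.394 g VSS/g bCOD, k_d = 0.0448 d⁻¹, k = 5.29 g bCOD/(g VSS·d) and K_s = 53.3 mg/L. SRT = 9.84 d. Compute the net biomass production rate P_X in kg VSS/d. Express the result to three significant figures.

P_X ≈ 1060 kg VSS/d

For a completely mixed reactor with recycle the Lawrence–McCarty relation gives S = K_s·(1 + k_d·θ_c) / [θ_c·(Y·k − k_d) − 1] = 53.3 × (1 + 0.0448 × 9.84) / [9.84 × (0.394 × 5.29 − 0.0448) − 1] = 76.80 / 19.07 = 4.027 mg/L.
The observed yield is Y_obs = Y/(1 + k_d·θ_c) = 0.394 / (1 + 0.0448 × 9.84) = 0.394 / 1.441 = 0.2735 g VSS per g bCOD removed.
Mass of bCOD removed per day: Q(S₀ − S) = 1490 × 2606 g/m³ = 3883 kg/d.
Biomass produced: P_X = Y_obs·Q·ΔS = 0.2735 × 3883 ≈ 1062 kg VSS/d.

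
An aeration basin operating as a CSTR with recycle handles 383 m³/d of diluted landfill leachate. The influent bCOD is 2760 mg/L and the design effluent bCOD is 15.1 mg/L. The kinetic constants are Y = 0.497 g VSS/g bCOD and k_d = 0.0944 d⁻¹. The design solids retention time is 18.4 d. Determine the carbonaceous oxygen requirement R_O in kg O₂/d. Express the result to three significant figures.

Correct the yield for decay: Y_obs = Y/(1 + k_d θ_c) = 0.497 / (1 + 0.0944 × 18.4) = 0.497 / 2.737 = 0.1816.
ΔS = 2760 − 15.1 = 2745 mg/L, so the substrate removal rate is 383 × 2745/1000 = 1051 kg bCOD/d.
Biomass synthesised: P_X = Y_obs × 1051 = 190.9 kg VSS/d.
R_O = Q·ΔS − 1.42 P_X = 1051 − 271.1 = 780.2 kg O₂/d.

R_O ≈ 780 kg O₂/d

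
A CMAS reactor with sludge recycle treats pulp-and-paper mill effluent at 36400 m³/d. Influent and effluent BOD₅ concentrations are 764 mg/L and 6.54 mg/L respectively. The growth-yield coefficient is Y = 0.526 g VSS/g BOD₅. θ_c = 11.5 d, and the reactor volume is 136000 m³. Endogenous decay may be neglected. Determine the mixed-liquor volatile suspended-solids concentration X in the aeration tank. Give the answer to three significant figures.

X ≈ 1230 mg/L

From V·X = Y·Q·(S₀ − S)·θ_c (decay neglected): X = 0.526 × 36400 × (764 − 6.54) × 11.5 / 136000 = 1226 mg/L.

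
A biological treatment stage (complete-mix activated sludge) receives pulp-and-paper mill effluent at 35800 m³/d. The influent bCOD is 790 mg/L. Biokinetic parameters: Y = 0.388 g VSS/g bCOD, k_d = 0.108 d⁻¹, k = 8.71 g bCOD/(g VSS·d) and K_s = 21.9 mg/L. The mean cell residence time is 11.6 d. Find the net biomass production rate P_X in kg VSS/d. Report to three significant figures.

P_X ≈ 4860 kg VSS/d

From the Monod/SRT balance for a CMAS, S = K_s·(1+k_d θ_c)/[θ_c·(Y k − k_d) − 1] = 21.9 × (1 + 0.108 × 11.6) / [11.6 × (0.388 × 8.71 − 0.108) − 1] = 49.34 / 36.95 = 1.335 mg/L.
The observed yield is Y_obs = Y/(1 + k_d·θ_c) = 0.388 / (1 + 0.108 × 11.6) = 0.388 / 2.253 = 0.1722 g VSS per g bCOD removed.
Mass of bCOD removed per day: Q(S₀ − S) = 35800 × 788.7 g/m³ = 28234 kg/d.
Net biomass production P_X = Y_obs × Q·(S₀ − S) = 0.1722 × 28234 = 4863 kg VSS/d.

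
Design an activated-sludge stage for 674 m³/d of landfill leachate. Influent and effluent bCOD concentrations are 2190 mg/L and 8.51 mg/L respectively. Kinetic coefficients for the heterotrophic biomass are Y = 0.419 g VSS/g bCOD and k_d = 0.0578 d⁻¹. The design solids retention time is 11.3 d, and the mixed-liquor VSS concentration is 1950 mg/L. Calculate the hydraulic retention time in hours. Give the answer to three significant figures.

τ ≈ 76.9 h

Rearranging the biomass balance for a CMAS with decay, V = Y·Q·ΔS·θ_c / [X·(1+k_d θ_c)] = 0.419 × 674 × (2190 − 8.51) × 11.3 / [1950 × (1 + 0.0578 × 11.3)] = 6.96×10^6 / 3224 = 2160 m³.
τ = V/Q = 2160/674 = 3.204 d, or 76.90 h.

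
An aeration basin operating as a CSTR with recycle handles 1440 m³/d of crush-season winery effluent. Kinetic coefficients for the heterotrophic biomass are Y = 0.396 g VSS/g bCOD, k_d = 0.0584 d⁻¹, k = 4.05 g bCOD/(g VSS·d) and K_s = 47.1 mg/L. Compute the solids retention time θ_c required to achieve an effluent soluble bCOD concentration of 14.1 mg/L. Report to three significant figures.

θ_c ≈ 3.21 d

From 1/θ_c = Y·k·S/(K_s + S) − k_d: Y·k·S/(K_s+S) = 0.396 × 4.05 × 14.1 / (47.1 + 14.1) = 0.3695 d⁻¹.
θ_c = 1/(μ − k_d) = 1/(0.3695 − 0.0584) = 1/0.3111 = 3.214 d.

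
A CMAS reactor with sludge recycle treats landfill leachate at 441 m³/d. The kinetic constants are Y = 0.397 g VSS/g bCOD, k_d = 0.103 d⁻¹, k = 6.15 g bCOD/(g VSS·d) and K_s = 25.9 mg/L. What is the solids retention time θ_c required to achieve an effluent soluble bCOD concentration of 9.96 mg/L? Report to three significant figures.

θ_c ≈ 1.74 d

At the target effluent, Y k S/(K_s+S) = 0.397×6.15×9.96/35.86 = 0.6781 d⁻¹.
Then 1/θ_c = μ − k_d = 0.6781 − 0.103 = 0.5751 d⁻¹, giving θ_c = 1.739 d.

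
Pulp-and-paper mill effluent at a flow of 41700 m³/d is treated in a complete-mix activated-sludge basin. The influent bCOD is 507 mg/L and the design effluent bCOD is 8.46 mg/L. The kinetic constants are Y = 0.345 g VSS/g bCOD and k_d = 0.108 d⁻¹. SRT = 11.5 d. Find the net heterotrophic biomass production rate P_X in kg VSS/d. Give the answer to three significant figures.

Y_obs = Y / (1 + k_d θ_c) = 0.345 / (1 + 0.108 × 11.5) = 0.345 / 2.242 = 0.1539.
Mass of bCOD removed per day: Q(S₀ − S) = 41700 × 498.5 g/m³ = 20789 kg/d.
So the net sludge growth is P_X = 0.1539 × 20789 = 3199 kg VSS/d.

P_X ≈ 3200 kg VSS/d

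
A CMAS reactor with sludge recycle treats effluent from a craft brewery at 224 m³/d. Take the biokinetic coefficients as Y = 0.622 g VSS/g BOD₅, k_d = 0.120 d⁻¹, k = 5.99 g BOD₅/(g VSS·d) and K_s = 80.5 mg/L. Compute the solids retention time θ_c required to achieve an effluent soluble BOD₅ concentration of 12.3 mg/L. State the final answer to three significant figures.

θ_c ≈ 2.68 d

At the target effluent, Y k S/(K_s+S) = 0.622×5.99×12.3/92.80 = 0.4938 d⁻¹.
Then 1/θ_c = μ − k_d = 0.4938 − 0.120 = 0.3738 d⁻¹, giving θ_c = 2.675 d.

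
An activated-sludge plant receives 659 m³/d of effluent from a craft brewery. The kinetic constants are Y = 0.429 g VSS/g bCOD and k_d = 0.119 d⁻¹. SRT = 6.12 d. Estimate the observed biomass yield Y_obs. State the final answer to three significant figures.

Y_obs ≈ 0.248 g VSS/g bCOD

Observed yield with endogenous decay: Y_obs = Y / (1 + k_d·θ_c) = 0.429 / (1 + 0.119 × 6.12) = 0.429 / 1.728 = 0.2482 g VSS/g bCOD.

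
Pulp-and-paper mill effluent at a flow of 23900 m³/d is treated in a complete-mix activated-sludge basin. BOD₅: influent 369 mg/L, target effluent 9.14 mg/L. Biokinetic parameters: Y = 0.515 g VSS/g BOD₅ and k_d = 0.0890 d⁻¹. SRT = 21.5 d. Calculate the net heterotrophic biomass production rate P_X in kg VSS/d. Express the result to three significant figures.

Observed yield with endogenous decay: Y_obs = Y / (1 + k_d·θ_c) = 0.515 / (1 + 0.0890 × 21.5) = 0.515 / 2.913 = 0.1768 g VSS/g BOD₅.
Q·(S₀ − S) = 23900 × (369 − 9.14) × 10⁻³ = 8601 kg/d removed.
So the net sludge growth is P_X = 0.1768 × 8601 = 1520 kg VSS/d.

P_X ≈ 1520 kg VSS/d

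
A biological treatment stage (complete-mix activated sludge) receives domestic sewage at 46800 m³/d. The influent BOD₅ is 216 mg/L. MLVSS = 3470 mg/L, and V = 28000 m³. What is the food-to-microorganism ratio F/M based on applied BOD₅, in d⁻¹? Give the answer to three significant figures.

F/M ≈ 0.104 d⁻¹

F/M = applied load / biomass = Q·S₀/(V·X) = 46800 × 216 / (28000 × 3470) = 0.1040 d⁻¹.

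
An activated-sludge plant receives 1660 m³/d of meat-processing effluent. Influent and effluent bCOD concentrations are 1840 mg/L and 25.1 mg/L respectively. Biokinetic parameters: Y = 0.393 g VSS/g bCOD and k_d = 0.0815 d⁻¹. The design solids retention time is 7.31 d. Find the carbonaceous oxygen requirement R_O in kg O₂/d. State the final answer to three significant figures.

The observed yield is Y_obs = Y/(1 + k_d·θ_c) = 0.393 / (1 + 0.0815 × 7.31) = 0.393 / 1.596 = 0.2463 g VSS per g bCOD removed.
Substrate removed = Q·(S₀ − S) = 1660 m³/d × (1840 − 25.1) g/m³ = 3.01×10^6 g/d = 3013 kg/d.
Biomass synthesised: P_X = Y_obs × 3013 = 742.0 kg VSS/d.
Carbonaceous O₂ demand = substrate oxidised − cell-mass equivalent = 3013 − 1.42 × 742.0 = 1959 kg O₂/d.

R_O ≈ 1960 kg O₂/d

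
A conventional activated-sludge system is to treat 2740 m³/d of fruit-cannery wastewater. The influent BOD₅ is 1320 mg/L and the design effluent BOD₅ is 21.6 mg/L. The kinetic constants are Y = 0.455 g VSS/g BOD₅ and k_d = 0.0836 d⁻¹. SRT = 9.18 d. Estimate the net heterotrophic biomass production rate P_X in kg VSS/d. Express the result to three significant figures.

Observed yield with endogenous decay: Y_obs = Y / (1 + k_d·θ_c) = 0.455 / (1 + 0.0836 × 9.18) = 0.455 / 1.767 = 0.2574 g VSS/g BOD₅.
Q·(S₀ − S) = 2740 × (1320 − 21.6) × 10⁻³ = 3558 kg/d removed.
So the net sludge growth is P_X = 0.2574 × 3558 = 915.8 kg VSS/d.

P_X ≈ 916 kg VSS/d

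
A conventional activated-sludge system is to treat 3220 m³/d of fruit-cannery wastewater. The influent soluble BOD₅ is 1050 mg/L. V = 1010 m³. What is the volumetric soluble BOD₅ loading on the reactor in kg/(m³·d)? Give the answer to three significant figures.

L_v ≈ 3.35 kg soluble BOD₅/(m³·d)

L_v = Q S₀ / V = 3220 × 1050 × 10⁻³ / 1010 = 3.348 kg/(m³·d).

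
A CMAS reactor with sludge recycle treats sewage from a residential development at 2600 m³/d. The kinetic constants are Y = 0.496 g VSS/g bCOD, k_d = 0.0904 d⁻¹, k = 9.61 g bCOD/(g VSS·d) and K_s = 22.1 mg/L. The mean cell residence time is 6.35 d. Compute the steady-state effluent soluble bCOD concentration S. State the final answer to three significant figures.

S ≈ 1.21 mg/L

For a completely mixed reactor with recycle the Lawrence–McCarty relation gives S = K_s·(1 + k_d·θ_c) / [θ_c·(Y·k − k_d) − 1] = 22.1 × (1 + 0.0904 × 6.35) / [6.35 × (0.496 × 9.61 − 0.0904) − 1] = 34.79 / 28.69 = 1.212 mg/L.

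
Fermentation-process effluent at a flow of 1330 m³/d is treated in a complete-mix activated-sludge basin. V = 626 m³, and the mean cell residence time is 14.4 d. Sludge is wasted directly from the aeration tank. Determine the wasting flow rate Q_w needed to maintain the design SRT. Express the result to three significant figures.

Q_w ≈ 43.5 m³/d

For wasting at MLVSS concentration, Q_w = V/θ_c = 626.0/14.4 = 43.47 m³/d.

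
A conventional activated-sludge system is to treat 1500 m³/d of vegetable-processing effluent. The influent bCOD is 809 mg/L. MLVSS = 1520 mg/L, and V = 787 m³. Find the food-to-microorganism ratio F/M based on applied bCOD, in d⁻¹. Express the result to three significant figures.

F/M ≈ 1.01 d⁻¹

Food-to-microorganism ratio F/M = Q S₀ / (V X) = 1500 × 809 / (787.0 × 1520) = 1.014 d⁻¹.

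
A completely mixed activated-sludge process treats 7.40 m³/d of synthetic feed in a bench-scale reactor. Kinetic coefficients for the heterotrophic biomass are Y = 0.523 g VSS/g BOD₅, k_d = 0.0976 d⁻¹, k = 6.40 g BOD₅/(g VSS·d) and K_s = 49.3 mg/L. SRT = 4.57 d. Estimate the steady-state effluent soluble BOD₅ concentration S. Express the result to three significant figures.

S ≈ 5.15 mg/L

From the Monod/SRT balance for a CMAS, S = K_s·(1+k_d θ_c)/[θ_c·(Y k − k_d) − 1] = 49.3 × (1 + 0.0976 × 4.57) / [4.57 × (0.523 × 6.40 − 0.0976) − 1] = 71.29 / 13.85 = 5.147 mg/L.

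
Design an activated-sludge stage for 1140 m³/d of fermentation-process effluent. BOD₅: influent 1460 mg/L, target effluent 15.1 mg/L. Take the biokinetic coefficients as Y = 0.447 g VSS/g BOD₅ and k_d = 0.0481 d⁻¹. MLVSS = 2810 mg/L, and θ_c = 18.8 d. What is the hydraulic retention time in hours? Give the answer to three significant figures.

τ ≈ 54.5 h

Steady-state biomass mass balance: V·X·(1 + k_d·θ_c) = Y·Q·(S₀ − S)·θ_c, so V = 0.447 × 1140 × (1460 − 15.1) × 18.8 / [2810 × (1 + 0.0481 × 18.8)] = 1.38×10^7 / 5351 = 2587 m³.
τ = V/Q = 2587/1140 = 2.269 d, or 54.46 h.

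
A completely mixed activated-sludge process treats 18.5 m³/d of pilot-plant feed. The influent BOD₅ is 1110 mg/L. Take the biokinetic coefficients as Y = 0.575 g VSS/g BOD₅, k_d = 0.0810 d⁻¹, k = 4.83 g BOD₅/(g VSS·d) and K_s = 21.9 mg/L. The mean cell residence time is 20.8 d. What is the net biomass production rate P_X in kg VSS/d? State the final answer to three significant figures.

From the Monod/SRT balance for a CMAS, S = K_s·(1+k_d θ_c)/[θ_c·(Y k − k_d) − 1] = 21.9 × (1 + 0.0810 × 20.8) / [20.8 × (0.575 × 4.83 − 0.0810) − 1] = 58.80 / 55.08 = 1.067 mg/L.
Correct the yield for decay: Y_obs = Y/(1 + k_d θ_c) = 0.575 / (1 + 0.0810 × 20.8) = 0.575 / 2.685 = 0.2142.
Mass of BOD₅ removed per day: Q(S₀ − S) = 18.5 × 1109 g/m³ = 20.52 kg/d.
Net biomass production P_X = Y_obs × Q·(S₀ − S) = 0.2142 × 20.52 = 4.394 kg VSS/d.

P_X ≈ 4.39 kg VSS/d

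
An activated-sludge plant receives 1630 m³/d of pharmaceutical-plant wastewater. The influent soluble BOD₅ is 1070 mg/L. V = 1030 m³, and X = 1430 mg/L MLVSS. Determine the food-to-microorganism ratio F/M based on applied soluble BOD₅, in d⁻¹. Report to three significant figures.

F/M ≈ 1.18 d⁻¹

F/M = Q·S₀ / (V·X) = 1630 × 1070 / (1030 × 1430) = 1.184 g soluble BOD₅·(g VSS·d)⁻¹.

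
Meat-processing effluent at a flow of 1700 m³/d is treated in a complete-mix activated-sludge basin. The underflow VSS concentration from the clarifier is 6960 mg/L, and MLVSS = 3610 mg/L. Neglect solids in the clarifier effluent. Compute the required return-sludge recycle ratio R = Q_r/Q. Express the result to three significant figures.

R ≈ 1.08

Mass balance around the secondary clarifier (neglecting effluent solids): R = X / (X_r − X) = 3610 / (6960 − 3610) = 1.078.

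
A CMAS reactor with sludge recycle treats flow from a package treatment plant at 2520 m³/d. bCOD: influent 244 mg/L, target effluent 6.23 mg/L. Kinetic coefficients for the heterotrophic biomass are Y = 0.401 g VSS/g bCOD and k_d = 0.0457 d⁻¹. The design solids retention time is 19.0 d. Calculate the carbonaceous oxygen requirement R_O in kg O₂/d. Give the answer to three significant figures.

R_O ≈ 417 kg O₂/d

Y_obs = Y / (1 + k_d θ_c) = 0.401 / (1 + 0.0457 × 19.0) = 0.401 / 1.868 = 0.2146.
Q·(S₀ − S) = 2520 × (244 − 6.23) × 10⁻³ = 599.2 kg/d removed.
P_X = Y_obs·Q·(S₀ − S) = 0.2146 × 599.2 = 128.6 kg VSS/d.
Carbonaceous O₂ demand = substrate oxidised − cell-mass equivalent = 599.2 − 1.42 × 128.6 = 416.6 kg O₂/d.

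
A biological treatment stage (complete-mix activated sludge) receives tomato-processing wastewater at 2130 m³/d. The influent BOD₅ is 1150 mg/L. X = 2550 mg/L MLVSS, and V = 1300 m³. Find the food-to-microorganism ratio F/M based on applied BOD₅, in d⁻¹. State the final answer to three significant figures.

Food-to-microorganism ratio F/M = Q S₀ / (V X) = 2130 × 1150 / (1300 × 2550) = 0.7389 d⁻¹.

F/M ≈ 0.739 d⁻¹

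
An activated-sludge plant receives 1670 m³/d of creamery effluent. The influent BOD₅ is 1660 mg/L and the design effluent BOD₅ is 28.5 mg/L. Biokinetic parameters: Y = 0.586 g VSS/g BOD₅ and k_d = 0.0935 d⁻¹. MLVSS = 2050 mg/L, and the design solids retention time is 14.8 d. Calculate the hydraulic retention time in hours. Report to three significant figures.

Steady-state biomass mass balance: V·X·(1 + k_d·θ_c) = Y·Q·(S₀ − S)·θ_c, so V = 0.586 × 1670 × (1660 − 28.5) × 14.8 / [2050 × (1 + 0.0935 × 14.8)] = 2.36×10^7 / 4887 = 4835 m³.
Hydraulic retention time τ = V/Q = 4835 / 1670 = 2.895 d = 69.49 h.

τ ≈ 69.5 h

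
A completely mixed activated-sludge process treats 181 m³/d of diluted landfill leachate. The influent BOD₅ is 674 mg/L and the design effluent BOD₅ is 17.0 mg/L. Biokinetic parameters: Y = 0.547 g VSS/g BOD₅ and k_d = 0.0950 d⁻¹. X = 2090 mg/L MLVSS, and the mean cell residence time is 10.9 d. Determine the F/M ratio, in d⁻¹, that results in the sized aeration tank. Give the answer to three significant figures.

F/M ≈ 0.350 d⁻¹

Steady-state biomass mass balance: V·X·(1 + k_d·θ_c) = Y·Q·(S₀ − S)·θ_c, so V = 0.547 × 181 × (674 − 17.0) × 10.9 / [2090 × (1 + 0.0950 × 10.9)] = 7.09×10^5 / 4254 = 166.7 m³.
Food-to-microorganism ratio F/M = Q S₀ / (V X) = 181 × 674 / (166.7 × 2090) = 0.3502 d⁻¹.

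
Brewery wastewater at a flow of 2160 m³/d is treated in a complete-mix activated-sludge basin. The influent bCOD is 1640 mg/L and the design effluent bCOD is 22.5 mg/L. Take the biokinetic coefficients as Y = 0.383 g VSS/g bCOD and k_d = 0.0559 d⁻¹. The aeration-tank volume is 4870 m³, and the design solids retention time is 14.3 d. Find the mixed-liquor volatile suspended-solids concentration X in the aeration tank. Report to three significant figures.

X ≈ 2180 mg/L

Solving the biomass balance for X: X = Y Q (S₀−S) θ_c / [V (1+k_d θ_c)] = 0.383 × 2160 × (1640 − 22.5) × 14.3 / [4870 × (1 + 0.0559 × 14.3)] = 2184 mg/L.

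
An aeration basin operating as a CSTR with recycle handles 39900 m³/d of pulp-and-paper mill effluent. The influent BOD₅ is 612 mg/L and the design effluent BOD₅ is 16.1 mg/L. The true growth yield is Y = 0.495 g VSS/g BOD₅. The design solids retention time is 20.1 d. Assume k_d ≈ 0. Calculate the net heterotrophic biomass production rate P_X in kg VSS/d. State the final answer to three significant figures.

P_X ≈ 11800 kg VSS/d

No decay correction is needed, so Y_obs = Y = 0.495.
Mass of BOD₅ removed per day: Q(S₀ − S) = 39900 × 595.9 g/m³ = 23776 kg/d.
Net biomass production P_X = Y_obs × Q·(S₀ − S) = 0.4950 × 23776 = 11769 kg VSS/d.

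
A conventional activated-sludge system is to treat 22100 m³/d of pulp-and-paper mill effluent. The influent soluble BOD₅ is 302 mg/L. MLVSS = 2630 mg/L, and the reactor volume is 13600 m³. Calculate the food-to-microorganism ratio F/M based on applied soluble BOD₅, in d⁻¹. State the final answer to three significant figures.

F/M = applied load / biomass = Q·S₀/(V·X) = 22100 × 302 / (13600 × 2630) = 0.1866 d⁻¹.

F/M ≈ 0.187 d⁻¹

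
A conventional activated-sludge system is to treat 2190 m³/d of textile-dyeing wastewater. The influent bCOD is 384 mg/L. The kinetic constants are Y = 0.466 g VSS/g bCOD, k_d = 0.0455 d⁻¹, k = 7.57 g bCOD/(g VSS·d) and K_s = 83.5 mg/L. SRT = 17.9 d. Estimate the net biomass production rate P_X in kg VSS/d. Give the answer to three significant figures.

Effluent substrate depends only on kinetics and SRT: S = K_s(1 + k_d θ_c) / [θ_c(Yk − k_d) − 1] = 83.5 × (1 + 0.0455 × 17.9) / [17.9 × (0.466 × 7.57 − 0.0455) − 1] = 151.5 / 61.33 = 2.470 mg/L.
The observed yield is Y_obs = Y/(1 + k_d·θ_c) = 0.466 / (1 + 0.0455 × 17.9) = 0.466 / 1.814 = 0.2568 g VSS per g bCOD removed.
Mass of bCOD removed per day: Q(S₀ − S) = 2190 × 381.5 g/m³ = 835.6 kg/d.
So the net sludge growth is P_X = 0.2568 × 835.6 = 214.6 kg VSS/d.

P_X ≈ 215 kg VSS/d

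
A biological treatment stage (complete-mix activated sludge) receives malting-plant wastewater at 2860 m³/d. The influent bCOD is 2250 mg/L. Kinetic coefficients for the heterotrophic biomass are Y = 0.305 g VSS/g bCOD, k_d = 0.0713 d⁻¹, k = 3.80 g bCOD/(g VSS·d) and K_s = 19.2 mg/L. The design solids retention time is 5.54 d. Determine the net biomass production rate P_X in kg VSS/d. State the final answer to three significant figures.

From the Monod/SRT balance for a CMAS, S = K_s·(1+k_d θ_c)/[θ_c·(Y k − k_d) − 1] = 19.2 × (1 + 0.0713 × 5.54) / [5.54 × (0.305 × 3.80 − 0.0713) − 1] = 26.78 / 5.026 = 5.329 mg/L.
Observed yield with endogenous decay: Y_obs = Y / (1 + k_d·θ_c) = 0.305 / (1 + 0.0713 × 5.54) = 0.305 / 1.395 = 0.2186 g VSS/g bCOD.
Mass of bCOD removed per day: Q(S₀ − S) = 2860 × 2245 g/m³ = 6420 kg/d.
Net biomass production P_X = Y_obs × Q·(S₀ − S) = 0.2186 × 6420 = 1404 kg VSS/d.

P_X ≈ 1400 kg VSS/d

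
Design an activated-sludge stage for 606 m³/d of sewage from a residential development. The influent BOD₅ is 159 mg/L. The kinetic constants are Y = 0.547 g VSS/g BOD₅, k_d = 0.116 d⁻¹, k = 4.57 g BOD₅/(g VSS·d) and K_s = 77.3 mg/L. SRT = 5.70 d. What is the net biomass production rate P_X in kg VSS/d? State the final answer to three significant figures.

P_X ≈ 29.7 kg VSS/d

From the Monod/SRT balance for a CMAS, S = K_s·(1+k_d θ_c)/[θ_c·(Y k − k_d) − 1] = 77.3 × (1 + 0.116 × 5.70) / [5.70 × (0.547 × 4.57 − 0.116) − 1] = 128.4 / 12.59 = 10.20 mg/L.
Y_obs = Y / (1 + k_d θ_c) = 0.547 / (1 + 0.116 × 5.70) = 0.547 / 1.661 = 0.3293.
Substrate removed = Q·(S₀ − S) = 606 m³/d × (159 − 10.2) g/m³ = 9.02×10^4 g/d = 90.17 kg/d.
Biomass produced: P_X = Y_obs·Q·ΔS = 0.3293 × 90.17 ≈ 29.69 kg VSS/d.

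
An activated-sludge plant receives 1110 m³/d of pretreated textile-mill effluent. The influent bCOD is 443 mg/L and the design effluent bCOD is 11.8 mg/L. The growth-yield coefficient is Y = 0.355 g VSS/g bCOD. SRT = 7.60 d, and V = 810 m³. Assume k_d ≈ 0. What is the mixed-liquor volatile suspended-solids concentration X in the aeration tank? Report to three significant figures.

From V·X = Y·Q·(S₀ − S)·θ_c (decay neglected): X = 0.355 × 1110 × (443 − 11.8) × 7.60 / 810 = 1594 mg/L.

X ≈ 1590 mg/L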